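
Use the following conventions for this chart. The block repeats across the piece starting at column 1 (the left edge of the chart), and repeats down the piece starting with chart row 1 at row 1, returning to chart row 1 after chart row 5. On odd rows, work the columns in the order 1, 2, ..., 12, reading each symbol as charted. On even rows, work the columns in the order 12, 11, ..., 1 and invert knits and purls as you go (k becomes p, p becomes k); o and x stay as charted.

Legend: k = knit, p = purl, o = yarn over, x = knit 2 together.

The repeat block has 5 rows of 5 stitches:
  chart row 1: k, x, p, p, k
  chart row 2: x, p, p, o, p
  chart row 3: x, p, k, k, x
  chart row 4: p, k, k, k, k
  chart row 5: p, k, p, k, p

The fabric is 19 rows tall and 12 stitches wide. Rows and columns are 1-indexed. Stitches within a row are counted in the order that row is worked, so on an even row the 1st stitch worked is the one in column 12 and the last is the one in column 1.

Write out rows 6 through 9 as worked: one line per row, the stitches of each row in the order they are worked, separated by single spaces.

Result:
x p p k k x p p k k x p
x p p o p x p p o p x p
k x x p p k x x p p k x
p k k k k p k k k k p k

Derivation:
Row 6: chart row 1, WS - tiled (columns 1-12): k x p p k k x p p k k x; work from column 12 back to 1 with k<->p swapped.
Row 7: chart row 2, RS - tile across columns 1-12 and work as-is.
Row 8: chart row 3, WS - tiled (columns 1-12): x p k k x x p k k x x p; work from column 12 back to 1 with k<->p swapped.
Row 9: chart row 4, RS - tile across columns 1-12 and work as-is.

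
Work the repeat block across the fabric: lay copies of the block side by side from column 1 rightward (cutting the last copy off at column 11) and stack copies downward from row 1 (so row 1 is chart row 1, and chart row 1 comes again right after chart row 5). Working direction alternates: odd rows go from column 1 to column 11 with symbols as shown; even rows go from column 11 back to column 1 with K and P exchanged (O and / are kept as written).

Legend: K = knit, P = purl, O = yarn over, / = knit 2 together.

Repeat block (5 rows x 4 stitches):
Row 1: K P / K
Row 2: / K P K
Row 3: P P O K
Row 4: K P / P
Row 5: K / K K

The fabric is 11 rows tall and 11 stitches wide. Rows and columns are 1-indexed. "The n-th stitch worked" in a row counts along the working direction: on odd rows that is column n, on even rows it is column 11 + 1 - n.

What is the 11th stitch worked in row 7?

== STITCH ==
P

Derivation:
Row 7 uses chart row ((7-1) mod 5)+1 = 2. Row 7 is odd, so RS.
Chart row 2 tiled across columns 1-11: / K P K / K P K / K P
RS: work column 1 to column 11, symbols as charted — the tiled row is the row as worked.
The 11th stitch worked is P.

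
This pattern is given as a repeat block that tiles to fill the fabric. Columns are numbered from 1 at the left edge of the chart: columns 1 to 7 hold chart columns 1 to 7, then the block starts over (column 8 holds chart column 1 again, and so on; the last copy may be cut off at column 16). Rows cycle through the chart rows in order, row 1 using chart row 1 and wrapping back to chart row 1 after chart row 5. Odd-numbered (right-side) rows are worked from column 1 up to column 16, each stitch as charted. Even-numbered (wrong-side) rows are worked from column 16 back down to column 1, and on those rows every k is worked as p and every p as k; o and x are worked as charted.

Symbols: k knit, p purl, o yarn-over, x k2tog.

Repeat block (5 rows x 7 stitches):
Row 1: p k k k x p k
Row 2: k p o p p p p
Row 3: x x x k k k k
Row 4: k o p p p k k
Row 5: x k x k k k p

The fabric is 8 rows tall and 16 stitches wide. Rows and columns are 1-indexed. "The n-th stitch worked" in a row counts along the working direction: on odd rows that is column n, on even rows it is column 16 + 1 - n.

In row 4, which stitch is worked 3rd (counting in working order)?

Row 4: (4-1) mod 5 = 3, so use chart row 4. Even row -> WS.
Chart row 4 tiled across columns 1-16: k o p p p k k k o p p p k k k o
Wrong side: read the tiled row from column 16 down to 1 and exchange k with p (leave o, x).
Row 4 as worked: o p p p k k k o p p p k k k o p
Counting 3 along the worked row gives p.

Result:
p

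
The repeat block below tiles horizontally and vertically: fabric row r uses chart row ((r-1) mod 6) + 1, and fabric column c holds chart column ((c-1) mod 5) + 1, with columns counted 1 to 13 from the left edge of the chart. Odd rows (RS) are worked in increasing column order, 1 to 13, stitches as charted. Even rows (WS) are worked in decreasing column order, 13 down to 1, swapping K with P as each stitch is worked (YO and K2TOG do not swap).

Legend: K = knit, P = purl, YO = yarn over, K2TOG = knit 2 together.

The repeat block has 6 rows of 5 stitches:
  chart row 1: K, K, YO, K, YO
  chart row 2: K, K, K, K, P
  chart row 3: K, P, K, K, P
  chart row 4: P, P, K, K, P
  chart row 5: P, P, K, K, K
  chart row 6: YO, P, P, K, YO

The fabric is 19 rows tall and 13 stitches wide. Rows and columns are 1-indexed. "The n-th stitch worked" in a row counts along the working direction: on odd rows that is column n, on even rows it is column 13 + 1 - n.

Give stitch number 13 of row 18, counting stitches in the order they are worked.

Row 18 uses chart row ((18-1) mod 6)+1 = 6. Row 18 is even, so WS.
Chart row 6 tiled across columns 1-13: YO P P K YO YO P P K YO YO P P
WS row: flip the tiled sequence (start at column 13) and apply K<->P; YO and K2TOG stay.
Row 18 as worked: K K YO YO P K K YO YO P K K YO
The 13th stitch worked is YO.

Result:
YO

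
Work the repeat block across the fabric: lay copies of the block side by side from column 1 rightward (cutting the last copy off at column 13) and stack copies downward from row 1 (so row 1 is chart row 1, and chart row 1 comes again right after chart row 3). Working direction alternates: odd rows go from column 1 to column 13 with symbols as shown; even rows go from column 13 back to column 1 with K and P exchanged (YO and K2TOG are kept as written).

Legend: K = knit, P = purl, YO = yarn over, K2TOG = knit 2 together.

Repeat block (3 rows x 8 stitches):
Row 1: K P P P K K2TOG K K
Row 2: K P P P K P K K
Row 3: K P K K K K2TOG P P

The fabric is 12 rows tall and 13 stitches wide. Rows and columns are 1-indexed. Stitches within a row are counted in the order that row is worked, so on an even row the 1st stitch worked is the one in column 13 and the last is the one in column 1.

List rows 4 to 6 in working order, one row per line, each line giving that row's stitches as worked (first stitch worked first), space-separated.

Result:
P K K K P P P K2TOG P K K K P
K P P P K P K K K P P P K
P P P K P K K K2TOG P P P K P

Derivation:
Row 4: chart row 1, WS - tiled (columns 1-13): K P P P K K2TOG K K K P P P K; work from column 13 back to 1 with K<->P swapped.
Row 5: chart row 2, RS - tile across columns 1-13 and work as-is.
Row 6: chart row 3, WS - tiled (columns 1-13): K P K K K K2TOG P P K P K K K; work from column 13 back to 1 with K<->P swapped.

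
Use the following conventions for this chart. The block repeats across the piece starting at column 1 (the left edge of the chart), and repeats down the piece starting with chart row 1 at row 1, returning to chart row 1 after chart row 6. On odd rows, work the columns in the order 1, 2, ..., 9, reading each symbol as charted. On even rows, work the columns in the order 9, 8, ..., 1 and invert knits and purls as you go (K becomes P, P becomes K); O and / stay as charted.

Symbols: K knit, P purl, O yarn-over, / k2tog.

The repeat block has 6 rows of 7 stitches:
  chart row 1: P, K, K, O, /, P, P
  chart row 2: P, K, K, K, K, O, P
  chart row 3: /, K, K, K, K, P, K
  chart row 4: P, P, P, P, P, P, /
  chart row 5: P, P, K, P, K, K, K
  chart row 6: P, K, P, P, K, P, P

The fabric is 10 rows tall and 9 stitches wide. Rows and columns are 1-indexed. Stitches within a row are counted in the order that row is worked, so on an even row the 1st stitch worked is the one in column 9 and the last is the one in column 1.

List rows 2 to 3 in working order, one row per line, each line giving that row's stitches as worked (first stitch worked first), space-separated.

Row 2: chart row 2, WS - tiled (columns 1-9): P K K K K O P P K; work from column 9 back to 1 with K<->P swapped.
Row 3: chart row 3, RS - tile across columns 1-9 and work as-is.

Result:
P K K O P P P P K
/ K K K K P K / K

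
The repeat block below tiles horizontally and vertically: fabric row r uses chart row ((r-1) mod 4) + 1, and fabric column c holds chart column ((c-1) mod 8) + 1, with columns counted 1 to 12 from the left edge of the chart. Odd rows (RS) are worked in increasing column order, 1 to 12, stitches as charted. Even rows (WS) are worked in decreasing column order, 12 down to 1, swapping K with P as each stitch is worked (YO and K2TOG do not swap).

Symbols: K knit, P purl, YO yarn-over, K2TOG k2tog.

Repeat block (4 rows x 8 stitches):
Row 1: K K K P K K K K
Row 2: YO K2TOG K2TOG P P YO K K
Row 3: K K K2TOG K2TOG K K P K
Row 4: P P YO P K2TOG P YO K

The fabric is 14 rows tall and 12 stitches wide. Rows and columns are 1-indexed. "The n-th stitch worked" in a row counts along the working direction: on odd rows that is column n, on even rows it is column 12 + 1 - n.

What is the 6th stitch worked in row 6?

Stitch:
P

Derivation:
Row 6: (6-1) mod 4 = 1, so use chart row 2. Even row -> WS.
Chart row 2 tiled across columns 1-12: YO K2TOG K2TOG P P YO K K YO K2TOG K2TOG P
Wrong side: read the tiled row from column 12 down to 1 and exchange K with P (leave YO, K2TOG).
Row 6 as worked: K K2TOG K2TOG YO P P YO K K K2TOG K2TOG YO
Stitch 6 in working order -> P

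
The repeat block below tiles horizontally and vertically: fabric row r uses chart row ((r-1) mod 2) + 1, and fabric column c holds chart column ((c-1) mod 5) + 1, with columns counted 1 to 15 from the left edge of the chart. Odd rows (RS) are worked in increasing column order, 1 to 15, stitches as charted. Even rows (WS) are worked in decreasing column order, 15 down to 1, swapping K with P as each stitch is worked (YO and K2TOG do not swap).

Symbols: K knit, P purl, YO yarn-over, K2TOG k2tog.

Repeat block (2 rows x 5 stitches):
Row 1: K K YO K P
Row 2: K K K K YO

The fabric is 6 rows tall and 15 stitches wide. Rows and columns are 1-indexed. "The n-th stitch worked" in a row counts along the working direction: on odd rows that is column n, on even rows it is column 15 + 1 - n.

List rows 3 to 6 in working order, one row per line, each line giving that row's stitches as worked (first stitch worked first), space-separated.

Row 3: chart row 1, RS - tile across columns 1-15 and work as-is.
Row 4: chart row 2, WS - tiled (columns 1-15): K K K K YO K K K K YO K K K K YO; work from column 15 back to 1 with K<->P swapped.
Row 5: chart row 1, RS - tile across columns 1-15 and work as-is.
Row 6: chart row 2, WS - tiled (columns 1-15): K K K K YO K K K K YO K K K K YO; work from column 15 back to 1 with K<->P swapped.

== ROWS AS WORKED ==
K K YO K P K K YO K P K K YO K P
YO P P P P YO P P P P YO P P P P
K K YO K P K K YO K P K K YO K P
YO P P P P YO P P P P YO P P P P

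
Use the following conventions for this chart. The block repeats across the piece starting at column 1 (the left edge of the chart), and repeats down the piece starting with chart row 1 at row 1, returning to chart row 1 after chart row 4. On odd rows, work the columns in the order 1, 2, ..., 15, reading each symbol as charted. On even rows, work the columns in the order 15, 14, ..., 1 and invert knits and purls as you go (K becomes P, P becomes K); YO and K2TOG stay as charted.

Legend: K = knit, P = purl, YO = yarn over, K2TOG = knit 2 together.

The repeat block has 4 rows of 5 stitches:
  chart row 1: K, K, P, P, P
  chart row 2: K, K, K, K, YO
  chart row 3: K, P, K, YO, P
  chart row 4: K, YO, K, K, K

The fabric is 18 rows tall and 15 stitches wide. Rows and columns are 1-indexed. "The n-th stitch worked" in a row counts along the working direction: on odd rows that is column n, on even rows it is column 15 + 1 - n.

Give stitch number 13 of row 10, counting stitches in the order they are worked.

Result:
P

Derivation:
Row 10: (10-1) mod 4 = 1, so use chart row 2. Even row -> WS.
Chart row 2 tiled across columns 1-15: K K K K YO K K K K YO K K K K YO
WS: work from column 15 back to column 1 (reverse the tiled row), swapping K<->P (YO and K2TOG unchanged).
Row 10 as worked: YO P P P P YO P P P P YO P P P P
The 13th stitch worked is P.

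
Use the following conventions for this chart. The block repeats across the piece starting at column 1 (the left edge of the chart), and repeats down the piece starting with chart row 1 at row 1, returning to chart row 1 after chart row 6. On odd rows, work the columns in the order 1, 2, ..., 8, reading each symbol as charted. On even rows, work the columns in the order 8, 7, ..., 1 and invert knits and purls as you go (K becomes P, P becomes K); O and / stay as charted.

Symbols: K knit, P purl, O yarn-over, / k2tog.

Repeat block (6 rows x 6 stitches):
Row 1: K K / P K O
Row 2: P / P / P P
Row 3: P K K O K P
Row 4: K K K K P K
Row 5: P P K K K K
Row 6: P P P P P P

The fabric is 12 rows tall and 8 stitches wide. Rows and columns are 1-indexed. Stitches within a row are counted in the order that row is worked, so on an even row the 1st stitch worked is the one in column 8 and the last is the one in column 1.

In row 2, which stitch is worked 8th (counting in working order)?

For row 2: chart row = ((2-1) mod 6) + 1 = 2; this is a WS (even) row.
Chart row 2 tiled across columns 1-8: P / P / P P P /
Wrong side: read the tiled row from column 8 down to 1 and exchange K with P (leave O, /).
Row 2 as worked: / K K K / K / K
The 8th stitch worked is K.

Result:
K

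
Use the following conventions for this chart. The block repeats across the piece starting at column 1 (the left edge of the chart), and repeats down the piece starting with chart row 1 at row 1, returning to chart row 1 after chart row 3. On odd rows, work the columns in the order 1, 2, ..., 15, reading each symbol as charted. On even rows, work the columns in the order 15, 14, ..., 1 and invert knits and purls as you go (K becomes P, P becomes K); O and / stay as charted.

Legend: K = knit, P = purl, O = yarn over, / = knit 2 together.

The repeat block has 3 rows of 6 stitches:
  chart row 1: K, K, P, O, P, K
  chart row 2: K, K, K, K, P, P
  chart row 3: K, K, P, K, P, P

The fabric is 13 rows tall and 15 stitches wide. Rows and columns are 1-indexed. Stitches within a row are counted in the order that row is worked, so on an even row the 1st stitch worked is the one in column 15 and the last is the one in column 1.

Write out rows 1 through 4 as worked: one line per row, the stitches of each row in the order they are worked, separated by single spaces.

Row 1: chart row 1, RS - tile across columns 1-15 and work as-is.
Row 2: chart row 2, WS - tiled (columns 1-15): K K K K P P K K K K P P K K K; work from column 15 back to 1 with K<->P swapped.
Row 3: chart row 3, RS - tile across columns 1-15 and work as-is.
Row 4: chart row 1, WS - tiled (columns 1-15): K K P O P K K K P O P K K K P; work from column 15 back to 1 with K<->P swapped.

Result:
K K P O P K K K P O P K K K P
P P P K K P P P P K K P P P P
K K P K P P K K P K P P K K P
K P P P K O K P P P K O K P P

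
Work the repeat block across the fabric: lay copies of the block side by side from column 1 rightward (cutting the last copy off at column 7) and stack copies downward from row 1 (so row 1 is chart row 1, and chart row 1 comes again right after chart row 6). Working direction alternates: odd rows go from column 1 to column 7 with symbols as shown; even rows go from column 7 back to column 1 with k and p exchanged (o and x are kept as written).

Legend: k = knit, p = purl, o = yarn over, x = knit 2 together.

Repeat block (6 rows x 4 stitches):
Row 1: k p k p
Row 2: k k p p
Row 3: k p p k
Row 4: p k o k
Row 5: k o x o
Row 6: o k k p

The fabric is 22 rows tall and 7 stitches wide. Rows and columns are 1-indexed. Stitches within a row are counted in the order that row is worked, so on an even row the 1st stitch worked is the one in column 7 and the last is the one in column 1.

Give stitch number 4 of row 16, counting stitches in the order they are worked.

== STITCH ==
p

Derivation:
For row 16: chart row = ((16-1) mod 6) + 1 = 4; this is a WS (even) row.
Chart row 4 tiled across columns 1-7: p k o k p k o
Wrong side: read the tiled row from column 7 down to 1 and exchange k with p (leave o, x).
Row 16 as worked: o p k p o p k
The 4th stitch worked is p.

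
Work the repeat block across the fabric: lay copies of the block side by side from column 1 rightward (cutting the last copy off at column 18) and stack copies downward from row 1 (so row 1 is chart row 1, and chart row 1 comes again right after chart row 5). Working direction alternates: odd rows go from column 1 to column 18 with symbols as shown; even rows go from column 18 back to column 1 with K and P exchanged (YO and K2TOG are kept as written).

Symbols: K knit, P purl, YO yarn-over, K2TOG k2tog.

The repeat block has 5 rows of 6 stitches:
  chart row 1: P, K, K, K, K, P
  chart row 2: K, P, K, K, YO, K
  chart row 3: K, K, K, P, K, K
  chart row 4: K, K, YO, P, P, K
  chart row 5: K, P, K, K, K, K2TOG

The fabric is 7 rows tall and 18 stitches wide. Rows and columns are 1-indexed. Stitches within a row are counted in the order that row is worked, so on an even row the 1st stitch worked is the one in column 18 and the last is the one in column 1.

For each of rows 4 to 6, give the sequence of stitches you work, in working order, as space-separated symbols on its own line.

Row 4: chart row 4, WS - tiled (columns 1-18): K K YO P P K K K YO P P K K K YO P P K; work from column 18 back to 1 with K<->P swapped.
Row 5: chart row 5, RS - tile across columns 1-18 and work as-is.
Row 6: chart row 1, WS - tiled (columns 1-18): P K K K K P P K K K K P P K K K K P; work from column 18 back to 1 with K<->P swapped.

Result:
P K K YO P P P K K YO P P P K K YO P P
K P K K K K2TOG K P K K K K2TOG K P K K K K2TOG
K P P P P K K P P P P K K P P P P K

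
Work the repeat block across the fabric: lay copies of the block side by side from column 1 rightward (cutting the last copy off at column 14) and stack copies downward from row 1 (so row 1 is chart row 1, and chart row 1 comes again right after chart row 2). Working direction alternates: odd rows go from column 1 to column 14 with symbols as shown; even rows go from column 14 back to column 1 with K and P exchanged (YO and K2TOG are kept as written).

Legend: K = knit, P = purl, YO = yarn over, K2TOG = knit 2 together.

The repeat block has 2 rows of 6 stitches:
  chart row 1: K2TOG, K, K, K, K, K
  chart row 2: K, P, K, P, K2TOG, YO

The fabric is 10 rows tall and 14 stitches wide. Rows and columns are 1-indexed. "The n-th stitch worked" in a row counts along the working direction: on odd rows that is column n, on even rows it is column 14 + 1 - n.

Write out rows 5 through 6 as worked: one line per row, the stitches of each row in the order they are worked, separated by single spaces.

Result:
K2TOG K K K K K K2TOG K K K K K K2TOG K
K P YO K2TOG K P K P YO K2TOG K P K P

Derivation:
Row 5: chart row 1, RS - tile across columns 1-14 and work as-is.
Row 6: chart row 2, WS - tiled (columns 1-14): K P K P K2TOG YO K P K P K2TOG YO K P; work from column 14 back to 1 with K<->P swapped.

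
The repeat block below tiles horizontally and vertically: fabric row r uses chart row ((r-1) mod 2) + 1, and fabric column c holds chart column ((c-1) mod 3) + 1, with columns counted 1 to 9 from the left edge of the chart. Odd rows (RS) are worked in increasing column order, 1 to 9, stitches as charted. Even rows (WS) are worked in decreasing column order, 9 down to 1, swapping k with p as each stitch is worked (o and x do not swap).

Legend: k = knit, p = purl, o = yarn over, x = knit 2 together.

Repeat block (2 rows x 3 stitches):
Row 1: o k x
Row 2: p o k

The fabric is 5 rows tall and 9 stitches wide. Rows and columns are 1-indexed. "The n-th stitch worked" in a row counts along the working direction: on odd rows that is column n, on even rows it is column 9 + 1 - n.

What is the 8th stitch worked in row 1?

Result:
k

Derivation:
Row 1 uses chart row ((1-1) mod 2)+1 = 1. Row 1 is odd, so RS.
Chart row 1 tiled across columns 1-9: o k x o k x o k x
RS: work column 1 to column 9, symbols as charted — the tiled row is the row as worked.
The 8th stitch worked is k.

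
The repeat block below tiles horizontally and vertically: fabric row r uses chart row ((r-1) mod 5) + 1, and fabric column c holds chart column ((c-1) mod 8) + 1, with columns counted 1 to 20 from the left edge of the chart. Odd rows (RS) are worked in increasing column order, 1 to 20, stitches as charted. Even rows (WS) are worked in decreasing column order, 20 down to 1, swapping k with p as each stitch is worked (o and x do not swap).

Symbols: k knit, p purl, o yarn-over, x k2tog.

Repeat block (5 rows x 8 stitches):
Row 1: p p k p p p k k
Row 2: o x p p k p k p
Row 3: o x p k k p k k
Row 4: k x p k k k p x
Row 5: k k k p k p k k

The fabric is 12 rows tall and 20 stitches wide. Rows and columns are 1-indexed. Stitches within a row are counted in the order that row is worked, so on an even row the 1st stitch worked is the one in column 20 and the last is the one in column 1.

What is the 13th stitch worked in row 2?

For row 2: chart row = ((2-1) mod 5) + 1 = 2; this is a WS (even) row.
Chart row 2 tiled across columns 1-20: o x p p k p k p o x p p k p k p o x p p
WS row: flip the tiled sequence (start at column 20) and apply k<->p; o and x stay.
Row 2 as worked: k k x o k p k p k k x o k p k p k k x o
Counting 13 along the worked row gives k.

Result:
k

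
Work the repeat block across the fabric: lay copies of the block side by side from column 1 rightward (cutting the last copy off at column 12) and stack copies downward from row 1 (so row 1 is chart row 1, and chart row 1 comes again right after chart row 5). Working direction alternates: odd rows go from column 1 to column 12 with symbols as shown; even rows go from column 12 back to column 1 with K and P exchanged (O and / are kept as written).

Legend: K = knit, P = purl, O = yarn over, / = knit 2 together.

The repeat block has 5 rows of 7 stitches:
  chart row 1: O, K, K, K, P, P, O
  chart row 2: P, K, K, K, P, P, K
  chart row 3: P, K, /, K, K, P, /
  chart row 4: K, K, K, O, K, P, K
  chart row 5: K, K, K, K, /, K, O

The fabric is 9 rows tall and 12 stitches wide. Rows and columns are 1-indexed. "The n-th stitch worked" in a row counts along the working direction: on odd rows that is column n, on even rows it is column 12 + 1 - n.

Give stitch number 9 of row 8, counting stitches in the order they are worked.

== STITCH ==
P

Derivation:
Row 8: (8-1) mod 5 = 2, so use chart row 3. Even row -> WS.
Chart row 3 tiled across columns 1-12: P K / K K P / P K / K K
Wrong side: read the tiled row from column 12 down to 1 and exchange K with P (leave O, /).
Row 8 as worked: P P / P K / K P P / P K
The 9th stitch worked is P.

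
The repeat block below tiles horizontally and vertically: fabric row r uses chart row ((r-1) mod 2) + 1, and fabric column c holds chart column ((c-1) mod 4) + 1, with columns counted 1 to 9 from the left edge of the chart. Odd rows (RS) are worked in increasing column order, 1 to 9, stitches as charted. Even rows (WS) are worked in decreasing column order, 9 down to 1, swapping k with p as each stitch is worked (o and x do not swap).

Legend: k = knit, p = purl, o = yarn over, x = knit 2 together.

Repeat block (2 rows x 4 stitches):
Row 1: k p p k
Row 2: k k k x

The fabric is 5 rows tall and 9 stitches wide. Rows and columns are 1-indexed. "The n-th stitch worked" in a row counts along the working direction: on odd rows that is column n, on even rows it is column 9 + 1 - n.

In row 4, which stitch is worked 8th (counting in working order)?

Result:
p

Derivation:
For row 4: chart row = ((4-1) mod 2) + 1 = 2; this is a WS (even) row.
Chart row 2 tiled across columns 1-9: k k k x k k k x k
WS: work from column 9 back to column 1 (reverse the tiled row), swapping k<->p (o and x unchanged).
Row 4 as worked: p x p p p x p p p
The 8th stitch worked is p.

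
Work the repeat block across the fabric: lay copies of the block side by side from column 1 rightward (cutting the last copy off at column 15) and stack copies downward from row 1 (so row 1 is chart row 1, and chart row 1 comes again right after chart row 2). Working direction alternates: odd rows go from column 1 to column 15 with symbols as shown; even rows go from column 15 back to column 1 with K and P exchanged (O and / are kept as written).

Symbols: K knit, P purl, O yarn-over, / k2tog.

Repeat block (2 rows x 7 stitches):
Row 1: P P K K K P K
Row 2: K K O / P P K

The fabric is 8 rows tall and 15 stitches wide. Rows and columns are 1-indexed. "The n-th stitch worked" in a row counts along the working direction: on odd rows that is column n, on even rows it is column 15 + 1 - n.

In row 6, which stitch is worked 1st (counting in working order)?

Row 6: (6-1) mod 2 = 1, so use chart row 2. Even row -> WS.
Chart row 2 tiled across columns 1-15: K K O / P P K K K O / P P K K
Wrong side: read the tiled row from column 15 down to 1 and exchange K with P (leave O, /).
Row 6 as worked: P P K K / O P P P K K / O P P
Stitch 1 in working order -> P

== STITCH ==
P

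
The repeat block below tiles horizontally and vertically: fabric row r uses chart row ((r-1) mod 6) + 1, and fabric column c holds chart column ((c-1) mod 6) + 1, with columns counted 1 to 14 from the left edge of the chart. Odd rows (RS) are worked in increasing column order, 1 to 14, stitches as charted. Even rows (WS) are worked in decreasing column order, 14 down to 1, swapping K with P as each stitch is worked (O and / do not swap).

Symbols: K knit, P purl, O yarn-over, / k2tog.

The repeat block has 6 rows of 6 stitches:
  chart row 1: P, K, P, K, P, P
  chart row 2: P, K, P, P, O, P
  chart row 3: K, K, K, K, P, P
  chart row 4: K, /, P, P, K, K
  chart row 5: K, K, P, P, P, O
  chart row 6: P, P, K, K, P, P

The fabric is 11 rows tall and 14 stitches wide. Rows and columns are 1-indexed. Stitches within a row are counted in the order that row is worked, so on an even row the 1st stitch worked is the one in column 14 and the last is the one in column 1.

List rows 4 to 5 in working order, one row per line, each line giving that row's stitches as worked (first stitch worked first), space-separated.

Row 4: chart row 4, WS - tiled (columns 1-14): K / P P K K K / P P K K K /; work from column 14 back to 1 with K<->P swapped.
Row 5: chart row 5, RS - tile across columns 1-14 and work as-is.

Result:
/ P P P K K / P P P K K / P
K K P P P O K K P P P O K K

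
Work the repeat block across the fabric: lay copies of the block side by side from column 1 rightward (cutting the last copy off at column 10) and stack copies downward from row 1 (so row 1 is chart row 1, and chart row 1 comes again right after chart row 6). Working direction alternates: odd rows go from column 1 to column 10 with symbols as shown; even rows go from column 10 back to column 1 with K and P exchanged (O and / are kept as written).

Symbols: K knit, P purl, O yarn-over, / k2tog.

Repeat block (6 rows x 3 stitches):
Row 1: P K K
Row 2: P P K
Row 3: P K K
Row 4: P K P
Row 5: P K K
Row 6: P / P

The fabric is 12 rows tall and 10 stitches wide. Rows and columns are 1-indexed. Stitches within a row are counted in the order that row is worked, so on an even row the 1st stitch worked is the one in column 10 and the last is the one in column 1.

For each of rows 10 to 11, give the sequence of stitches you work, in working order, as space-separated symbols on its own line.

Row 10: chart row 4, WS - tiled (columns 1-10): P K P P K P P K P P; work from column 10 back to 1 with K<->P swapped.
Row 11: chart row 5, RS - tile across columns 1-10 and work as-is.

Rows as worked:
K K P K K P K K P K
P K K P K K P K K P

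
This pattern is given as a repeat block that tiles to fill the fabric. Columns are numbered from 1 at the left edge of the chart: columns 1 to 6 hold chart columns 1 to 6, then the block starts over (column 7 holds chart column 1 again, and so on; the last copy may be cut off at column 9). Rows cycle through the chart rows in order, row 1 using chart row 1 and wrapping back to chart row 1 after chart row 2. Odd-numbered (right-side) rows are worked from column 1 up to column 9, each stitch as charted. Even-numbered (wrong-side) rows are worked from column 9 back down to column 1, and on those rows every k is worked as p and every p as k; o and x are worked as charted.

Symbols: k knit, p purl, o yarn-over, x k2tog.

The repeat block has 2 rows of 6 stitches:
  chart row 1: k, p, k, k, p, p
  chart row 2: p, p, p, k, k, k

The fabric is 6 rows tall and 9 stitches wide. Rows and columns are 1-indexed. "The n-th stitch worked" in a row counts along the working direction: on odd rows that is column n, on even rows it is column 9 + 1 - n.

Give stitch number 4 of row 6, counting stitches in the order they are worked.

Stitch:
p

Derivation:
Row 6: (6-1) mod 2 = 1, so use chart row 2. Even row -> WS.
Chart row 2 tiled across columns 1-9: p p p k k k p p p
WS row: flip the tiled sequence (start at column 9) and apply k<->p; o and x stay.
Row 6 as worked: k k k p p p k k k
Stitch 4 in working order -> p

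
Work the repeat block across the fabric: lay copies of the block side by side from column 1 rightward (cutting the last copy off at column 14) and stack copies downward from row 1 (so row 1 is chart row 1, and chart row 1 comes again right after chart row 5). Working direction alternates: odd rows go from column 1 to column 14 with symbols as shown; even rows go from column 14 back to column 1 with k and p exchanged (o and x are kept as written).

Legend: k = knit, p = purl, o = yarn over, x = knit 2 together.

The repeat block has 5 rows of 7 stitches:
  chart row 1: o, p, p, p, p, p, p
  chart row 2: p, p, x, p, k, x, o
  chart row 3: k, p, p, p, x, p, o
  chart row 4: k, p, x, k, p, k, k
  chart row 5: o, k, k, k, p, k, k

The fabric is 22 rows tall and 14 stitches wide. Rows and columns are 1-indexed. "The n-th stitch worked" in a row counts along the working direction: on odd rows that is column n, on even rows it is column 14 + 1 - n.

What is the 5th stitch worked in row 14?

For row 14: chart row = ((14-1) mod 5) + 1 = 4; this is a WS (even) row.
Chart row 4 tiled across columns 1-14: k p x k p k k k p x k p k k
WS row: flip the tiled sequence (start at column 14) and apply k<->p; o and x stay.
Row 14 as worked: p p k p x k p p p k p x k p
Stitch 5 in working order -> x

Result:
x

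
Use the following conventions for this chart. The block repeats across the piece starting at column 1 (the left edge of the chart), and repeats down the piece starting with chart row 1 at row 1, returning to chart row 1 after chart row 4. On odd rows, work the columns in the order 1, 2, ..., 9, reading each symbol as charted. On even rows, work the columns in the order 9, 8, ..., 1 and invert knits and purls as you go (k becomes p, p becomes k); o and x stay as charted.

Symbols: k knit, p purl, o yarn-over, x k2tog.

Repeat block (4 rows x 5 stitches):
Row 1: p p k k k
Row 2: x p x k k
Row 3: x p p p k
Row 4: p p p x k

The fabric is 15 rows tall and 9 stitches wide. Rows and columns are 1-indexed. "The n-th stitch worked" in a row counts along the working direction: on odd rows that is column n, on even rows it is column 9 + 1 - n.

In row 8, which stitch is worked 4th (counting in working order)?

Stitch:
k

Derivation:
For row 8: chart row = ((8-1) mod 4) + 1 = 4; this is a WS (even) row.
Chart row 4 tiled across columns 1-9: p p p x k p p p x
WS: work from column 9 back to column 1 (reverse the tiled row), swapping k<->p (o and x unchanged).
Row 8 as worked: x k k k p x k k k
Stitch 4 in working order -> k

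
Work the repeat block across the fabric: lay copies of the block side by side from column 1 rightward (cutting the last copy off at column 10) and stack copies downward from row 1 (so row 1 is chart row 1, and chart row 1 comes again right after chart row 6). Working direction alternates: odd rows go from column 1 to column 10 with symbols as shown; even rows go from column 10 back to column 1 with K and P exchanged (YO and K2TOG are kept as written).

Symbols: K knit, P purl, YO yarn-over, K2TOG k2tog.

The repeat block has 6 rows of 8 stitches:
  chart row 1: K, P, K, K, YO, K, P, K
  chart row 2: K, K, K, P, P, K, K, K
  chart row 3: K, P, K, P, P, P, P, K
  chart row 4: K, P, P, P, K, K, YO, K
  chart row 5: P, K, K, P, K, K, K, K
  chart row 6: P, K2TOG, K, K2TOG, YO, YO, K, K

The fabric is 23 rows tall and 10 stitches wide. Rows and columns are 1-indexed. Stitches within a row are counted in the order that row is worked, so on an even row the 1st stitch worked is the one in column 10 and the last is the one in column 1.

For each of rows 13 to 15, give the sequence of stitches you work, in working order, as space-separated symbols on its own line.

== ROWS AS WORKED ==
K P K K YO K P K K P
P P P P P K K P P P
K P K P P P P K K P

Derivation:
Row 13: chart row 1, RS - tile across columns 1-10 and work as-is.
Row 14: chart row 2, WS - tiled (columns 1-10): K K K P P K K K K K; work from column 10 back to 1 with K<->P swapped.
Row 15: chart row 3, RS - tile across columns 1-10 and work as-is.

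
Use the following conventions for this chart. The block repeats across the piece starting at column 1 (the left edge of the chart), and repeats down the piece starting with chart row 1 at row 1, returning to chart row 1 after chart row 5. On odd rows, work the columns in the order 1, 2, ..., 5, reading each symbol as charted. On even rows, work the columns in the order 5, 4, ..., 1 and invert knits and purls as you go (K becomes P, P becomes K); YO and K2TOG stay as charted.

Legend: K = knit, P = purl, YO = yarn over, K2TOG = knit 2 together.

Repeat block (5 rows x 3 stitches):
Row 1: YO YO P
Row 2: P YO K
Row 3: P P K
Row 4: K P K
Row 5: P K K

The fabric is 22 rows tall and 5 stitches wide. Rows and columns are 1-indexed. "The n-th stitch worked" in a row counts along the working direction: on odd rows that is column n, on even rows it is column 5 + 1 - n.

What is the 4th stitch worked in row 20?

Row 20: (20-1) mod 5 = 4, so use chart row 5. Even row -> WS.
Chart row 5 tiled across columns 1-5: P K K P K
WS row: flip the tiled sequence (start at column 5) and apply K<->P; YO and K2TOG stay.
Row 20 as worked: P K P P K
Stitch 4 in working order -> P

== STITCH ==
P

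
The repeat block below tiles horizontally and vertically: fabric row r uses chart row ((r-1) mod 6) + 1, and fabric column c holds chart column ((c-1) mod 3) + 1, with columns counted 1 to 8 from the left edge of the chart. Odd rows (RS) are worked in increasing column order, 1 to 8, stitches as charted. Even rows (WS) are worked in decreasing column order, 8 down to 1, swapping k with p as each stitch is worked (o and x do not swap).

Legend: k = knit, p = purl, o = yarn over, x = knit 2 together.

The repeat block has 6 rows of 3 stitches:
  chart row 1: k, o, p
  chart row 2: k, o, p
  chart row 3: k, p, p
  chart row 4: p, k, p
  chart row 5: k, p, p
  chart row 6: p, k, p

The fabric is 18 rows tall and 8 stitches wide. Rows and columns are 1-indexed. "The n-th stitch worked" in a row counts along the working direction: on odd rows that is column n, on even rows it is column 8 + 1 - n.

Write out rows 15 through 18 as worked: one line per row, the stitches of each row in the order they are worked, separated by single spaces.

Rows as worked:
k p p k p p k p
p k k p k k p k
k p p k p p k p
p k k p k k p k

Derivation:
Row 15: chart row 3, RS - tile across columns 1-8 and work as-is.
Row 16: chart row 4, WS - tiled (columns 1-8): p k p p k p p k; work from column 8 back to 1 with k<->p swapped.
Row 17: chart row 5, RS - tile across columns 1-8 and work as-is.
Row 18: chart row 6, WS - tiled (columns 1-8): p k p p k p p k; work from column 8 back to 1 with k<->p swapped.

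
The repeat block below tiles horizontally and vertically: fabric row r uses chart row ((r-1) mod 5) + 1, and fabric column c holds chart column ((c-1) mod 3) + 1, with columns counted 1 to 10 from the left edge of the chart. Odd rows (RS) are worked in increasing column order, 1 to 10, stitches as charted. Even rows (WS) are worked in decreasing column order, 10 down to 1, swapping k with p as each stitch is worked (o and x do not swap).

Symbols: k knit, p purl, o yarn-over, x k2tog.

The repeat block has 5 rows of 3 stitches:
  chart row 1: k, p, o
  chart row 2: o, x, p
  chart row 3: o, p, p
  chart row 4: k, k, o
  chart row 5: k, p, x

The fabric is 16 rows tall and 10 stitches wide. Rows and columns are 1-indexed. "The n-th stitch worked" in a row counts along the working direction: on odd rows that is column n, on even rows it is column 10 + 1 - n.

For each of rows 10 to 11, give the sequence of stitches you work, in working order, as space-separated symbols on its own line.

== ROWS AS WORKED ==
p x k p x k p x k p
k p o k p o k p o k

Derivation:
Row 10: chart row 5, WS - tiled (columns 1-10): k p x k p x k p x k; work from column 10 back to 1 with k<->p swapped.
Row 11: chart row 1, RS - tile across columns 1-10 and work as-is.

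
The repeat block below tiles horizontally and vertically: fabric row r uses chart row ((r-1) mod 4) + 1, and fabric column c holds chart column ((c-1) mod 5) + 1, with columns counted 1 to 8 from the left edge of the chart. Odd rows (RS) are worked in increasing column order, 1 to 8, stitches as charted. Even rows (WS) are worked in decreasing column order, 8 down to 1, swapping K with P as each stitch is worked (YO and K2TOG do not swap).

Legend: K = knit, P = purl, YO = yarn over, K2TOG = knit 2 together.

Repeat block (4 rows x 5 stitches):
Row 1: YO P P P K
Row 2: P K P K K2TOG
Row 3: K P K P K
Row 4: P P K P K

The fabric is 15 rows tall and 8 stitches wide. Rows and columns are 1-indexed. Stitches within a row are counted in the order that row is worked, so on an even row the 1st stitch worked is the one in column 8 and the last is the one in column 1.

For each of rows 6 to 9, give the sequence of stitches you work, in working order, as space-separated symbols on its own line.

== ROWS AS WORKED ==
K P K K2TOG P K P K
K P K P K K P K
P K K P K P K K
YO P P P K YO P P

Derivation:
Row 6: chart row 2, WS - tiled (columns 1-8): P K P K K2TOG P K P; work from column 8 back to 1 with K<->P swapped.
Row 7: chart row 3, RS - tile across columns 1-8 and work as-is.
Row 8: chart row 4, WS - tiled (columns 1-8): P P K P K P P K; work from column 8 back to 1 with K<->P swapped.
Row 9: chart row 1, RS - tile across columns 1-8 and work as-is.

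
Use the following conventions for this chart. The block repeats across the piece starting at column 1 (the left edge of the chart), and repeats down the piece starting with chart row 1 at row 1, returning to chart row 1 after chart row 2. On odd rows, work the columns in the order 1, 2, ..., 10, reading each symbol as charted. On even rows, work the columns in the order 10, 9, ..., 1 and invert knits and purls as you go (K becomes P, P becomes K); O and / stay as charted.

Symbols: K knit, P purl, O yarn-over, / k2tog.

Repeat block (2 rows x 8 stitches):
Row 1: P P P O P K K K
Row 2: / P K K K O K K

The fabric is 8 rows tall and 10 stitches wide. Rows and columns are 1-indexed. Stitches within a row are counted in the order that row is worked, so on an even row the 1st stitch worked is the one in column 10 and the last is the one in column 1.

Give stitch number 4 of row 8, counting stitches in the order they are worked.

== STITCH ==
P

Derivation:
Row 8: (8-1) mod 2 = 1, so use chart row 2. Even row -> WS.
Chart row 2 tiled across columns 1-10: / P K K K O K K / P
WS: work from column 10 back to column 1 (reverse the tiled row), swapping K<->P (O and / unchanged).
Row 8 as worked: K / P P O P P P K /
The 4th stitch worked is P.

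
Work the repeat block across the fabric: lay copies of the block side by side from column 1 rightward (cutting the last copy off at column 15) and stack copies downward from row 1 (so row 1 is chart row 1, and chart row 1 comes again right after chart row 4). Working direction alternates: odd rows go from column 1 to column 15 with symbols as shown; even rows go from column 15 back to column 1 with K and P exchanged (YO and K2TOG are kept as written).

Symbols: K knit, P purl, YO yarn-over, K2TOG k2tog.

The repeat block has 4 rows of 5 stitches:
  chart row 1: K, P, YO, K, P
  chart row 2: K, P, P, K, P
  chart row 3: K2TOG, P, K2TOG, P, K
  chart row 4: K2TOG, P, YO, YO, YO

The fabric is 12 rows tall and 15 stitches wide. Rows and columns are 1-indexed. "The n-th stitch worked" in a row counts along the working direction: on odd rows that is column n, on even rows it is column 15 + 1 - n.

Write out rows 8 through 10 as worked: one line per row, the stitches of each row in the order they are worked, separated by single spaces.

Result:
YO YO YO K K2TOG YO YO YO K K2TOG YO YO YO K K2TOG
K P YO K P K P YO K P K P YO K P
K P K K P K P K K P K P K K P

Derivation:
Row 8: chart row 4, WS - tiled (columns 1-15): K2TOG P YO YO YO K2TOG P YO YO YO K2TOG P YO YO YO; work from column 15 back to 1 with K<->P swapped.
Row 9: chart row 1, RS - tile across columns 1-15 and work as-is.
Row 10: chart row 2, WS - tiled (columns 1-15): K P P K P K P P K P K P P K P; work from column 15 back to 1 with K<->P swapped.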